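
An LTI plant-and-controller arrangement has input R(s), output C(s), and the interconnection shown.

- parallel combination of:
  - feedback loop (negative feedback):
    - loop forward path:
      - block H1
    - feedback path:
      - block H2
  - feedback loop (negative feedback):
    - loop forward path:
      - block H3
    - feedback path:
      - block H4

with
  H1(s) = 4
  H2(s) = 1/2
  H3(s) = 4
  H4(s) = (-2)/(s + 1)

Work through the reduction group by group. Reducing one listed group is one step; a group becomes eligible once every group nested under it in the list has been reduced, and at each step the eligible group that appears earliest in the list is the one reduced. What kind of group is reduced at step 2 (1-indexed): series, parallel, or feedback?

Reducing step by step:

Step 1: collapse the loop (H1 forward, H2 return)
Step 2: feedback reduction of H3, H4
Step 3: combine [H1/(1+H1*H2)], [H3/(1+H3*H4)] in parallel
The group at step 2 is a feedback group.

Answer: feedback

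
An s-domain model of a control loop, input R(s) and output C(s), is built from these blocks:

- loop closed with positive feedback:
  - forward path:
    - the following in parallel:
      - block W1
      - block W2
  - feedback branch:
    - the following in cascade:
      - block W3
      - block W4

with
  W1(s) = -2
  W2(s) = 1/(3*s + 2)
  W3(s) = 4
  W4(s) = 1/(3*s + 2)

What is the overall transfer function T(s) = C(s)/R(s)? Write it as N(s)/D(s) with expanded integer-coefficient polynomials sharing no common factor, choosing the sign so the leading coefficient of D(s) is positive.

(1) sum the parallel branches W1, W2, giving (-6*s - 3)/(3*s + 2)
(2) cascade W3, W4, giving 4/(3*s + 2)
(3) apply the feedback formula to (W1+W2), (W3*W4): this yields T(s), and no further normalization is needed

Hence the answer: (-18*s^2 - 21*s - 6)/(9*s^2 + 36*s + 16)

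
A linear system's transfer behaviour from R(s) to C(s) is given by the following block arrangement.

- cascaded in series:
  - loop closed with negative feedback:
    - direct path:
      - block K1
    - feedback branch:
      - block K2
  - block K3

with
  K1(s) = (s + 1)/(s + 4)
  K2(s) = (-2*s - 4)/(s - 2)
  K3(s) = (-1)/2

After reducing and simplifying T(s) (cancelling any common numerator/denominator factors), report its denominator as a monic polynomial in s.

Step 1 - close the feedback loop around K1, K2 gives (-s^2 + s + 2)/(s^2 + 4*s + 12)
Step 2 - series reduction of [K1/(1+K1*K2)], K3 gives (s^2 - s - 2)/(2*s^2 + 8*s + 24)
Step 2 gives the fully reduced T(s), with no common factor left to cancel. The denominator's leading coefficient is 2, so divide each of its coefficients by 2 to get the monic form.

Answer: s^2 + 4*s + 12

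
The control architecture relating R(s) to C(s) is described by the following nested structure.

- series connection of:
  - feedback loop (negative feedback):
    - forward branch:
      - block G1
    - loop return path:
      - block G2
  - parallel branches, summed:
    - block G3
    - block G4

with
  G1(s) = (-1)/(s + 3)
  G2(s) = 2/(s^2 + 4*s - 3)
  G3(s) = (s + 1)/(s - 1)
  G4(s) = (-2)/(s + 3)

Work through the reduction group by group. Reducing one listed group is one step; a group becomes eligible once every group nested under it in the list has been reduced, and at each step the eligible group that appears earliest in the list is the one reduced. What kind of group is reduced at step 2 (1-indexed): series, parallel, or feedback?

Step 1: close the feedback loop around G1, G2
Step 2: add G3, G4 (parallel)
Step 3: reduce the series chain [G1/(1+G1*G2)], (G3+G4)
Step 2: parallel.

Final answer: parallel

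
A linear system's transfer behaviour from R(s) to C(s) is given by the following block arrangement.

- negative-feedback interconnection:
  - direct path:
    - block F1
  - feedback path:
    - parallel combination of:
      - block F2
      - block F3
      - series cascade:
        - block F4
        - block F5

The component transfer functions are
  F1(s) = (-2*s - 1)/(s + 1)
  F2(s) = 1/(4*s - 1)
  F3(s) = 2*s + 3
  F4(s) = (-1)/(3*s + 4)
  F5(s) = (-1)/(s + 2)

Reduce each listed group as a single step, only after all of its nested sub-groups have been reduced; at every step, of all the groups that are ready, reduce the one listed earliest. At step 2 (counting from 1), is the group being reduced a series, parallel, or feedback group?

Step 1 - series reduction of F4, F5
Step 2 - reduce the parallel group F2, F3, (F4*F5)
Step 3 - collapse the loop (F1 forward, (F2+F3+(F4*F5)) return)
At step 2 the group reduced is parallel.

Answer: parallel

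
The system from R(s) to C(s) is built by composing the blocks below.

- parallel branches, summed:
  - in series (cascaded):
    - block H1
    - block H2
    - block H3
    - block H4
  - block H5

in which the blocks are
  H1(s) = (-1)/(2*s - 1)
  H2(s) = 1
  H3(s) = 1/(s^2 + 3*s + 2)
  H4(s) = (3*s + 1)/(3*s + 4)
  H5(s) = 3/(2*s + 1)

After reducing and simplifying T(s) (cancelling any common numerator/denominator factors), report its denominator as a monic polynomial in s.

The answer is s^5 + 13*s^4/3 + 23*s^3/4 + 19*s^2/12 - 3*s/2 - 2/3.

Reasoning:
Step 1 - cascade H1, H2, H3, H4: (-3*s - 1)/(6*s^4 + 23*s^3 + 23*s^2 - 2*s - 8)
Step 2 - add (H1*H2*H3*H4), H5 (parallel): (18*s^4 + 69*s^3 + 63*s^2 - 11*s - 25)/(12*s^5 + 52*s^4 + 69*s^3 + 19*s^2 - 18*s - 8)
The result of step 2 is T(s) in lowest terms. Its denominator has leading coefficient 12; dividing the denominator through by 12 makes it monic.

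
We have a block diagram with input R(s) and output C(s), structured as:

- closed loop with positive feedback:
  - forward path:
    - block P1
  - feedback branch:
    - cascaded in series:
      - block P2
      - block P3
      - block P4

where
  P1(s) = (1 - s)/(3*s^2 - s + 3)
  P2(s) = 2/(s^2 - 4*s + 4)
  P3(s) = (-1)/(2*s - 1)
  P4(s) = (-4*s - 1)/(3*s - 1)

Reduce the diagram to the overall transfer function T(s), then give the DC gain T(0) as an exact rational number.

First reduce the diagram to T(s).

1. multiply P2, P3, P4 (series) gives (8*s + 2)/(6*s^4 - 29*s^3 + 45*s^2 - 24*s + 4)
2. reduce the feedback loop with forward P1 and return (P2*P3*P4) gives (-6*s^5 + 35*s^4 - 74*s^3 + 69*s^2 - 28*s + 4)/(18*s^6 - 93*s^5 + 182*s^4 - 204*s^3 + 179*s^2 - 82*s + 10)
DC gain: substitute s = 0 into T(s) from step 2: T(0) = 4/10 = 2/5.

Answer: 2/5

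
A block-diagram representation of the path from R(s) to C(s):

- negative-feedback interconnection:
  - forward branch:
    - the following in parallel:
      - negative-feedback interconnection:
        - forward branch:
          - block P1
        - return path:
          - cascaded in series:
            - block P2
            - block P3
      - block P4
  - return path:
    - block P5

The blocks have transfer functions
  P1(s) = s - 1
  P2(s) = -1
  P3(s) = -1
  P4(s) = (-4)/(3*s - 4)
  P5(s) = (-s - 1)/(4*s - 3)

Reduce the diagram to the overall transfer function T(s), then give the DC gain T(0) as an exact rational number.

Answer: 3

Working:
1. series reduction of P2, P3 -> 1
2. collapse the loop (P1 forward, (P2*P3) return) -> (s - 1)/s
3. reduce the parallel group [P1/(1+P1*(P2*P3))], P4 -> (3*s^2 - 11*s + 4)/(3*s^2 - 4*s)
4. collapse the loop (([P1/(1+P1*(P2*P3))]+P4) forward, P5 return) -> (12*s^3 - 53*s^2 + 49*s - 12)/(9*s^3 - 17*s^2 + 19*s - 4)
DC gain: substitute s = 0 into T(s) from step 4: T(0) = -12/(-4) = 3.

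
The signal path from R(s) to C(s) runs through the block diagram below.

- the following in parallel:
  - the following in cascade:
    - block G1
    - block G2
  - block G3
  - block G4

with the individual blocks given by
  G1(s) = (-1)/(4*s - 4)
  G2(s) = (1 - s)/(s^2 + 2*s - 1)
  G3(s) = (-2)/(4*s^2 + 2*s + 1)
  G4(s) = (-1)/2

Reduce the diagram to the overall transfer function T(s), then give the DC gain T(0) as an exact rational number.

The answer is -11/4.

Reasoning:
(1) series reduction of G1, G2 = 1/(4*s^2 + 8*s - 4)
(2) combine (G1*G2), G3, G4 in parallel = (-8*s^4 - 20*s^3 - 6*s^2 - 14*s + 11)/(16*s^4 + 40*s^3 + 4*s^2 - 4)
Step 2 gives the overall T(s). Then T(0) = 11/(-4) = -11/4.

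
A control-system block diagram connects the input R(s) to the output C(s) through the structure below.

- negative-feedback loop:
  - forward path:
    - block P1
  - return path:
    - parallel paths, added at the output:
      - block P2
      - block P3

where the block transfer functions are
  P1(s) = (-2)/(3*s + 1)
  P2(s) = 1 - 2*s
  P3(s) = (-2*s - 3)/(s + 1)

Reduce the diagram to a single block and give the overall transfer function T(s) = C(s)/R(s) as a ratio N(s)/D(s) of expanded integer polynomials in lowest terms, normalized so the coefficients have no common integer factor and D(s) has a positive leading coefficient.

[1] parallel reduction of P2, P3, giving (-2*s^2 - 3*s - 2)/(s + 1)
[2] collapse the loop (P1 forward, (P2+P3) return) - this is the overall T(s), already in the required normalized form

Hence the answer: (-2*s - 2)/(7*s^2 + 10*s + 5)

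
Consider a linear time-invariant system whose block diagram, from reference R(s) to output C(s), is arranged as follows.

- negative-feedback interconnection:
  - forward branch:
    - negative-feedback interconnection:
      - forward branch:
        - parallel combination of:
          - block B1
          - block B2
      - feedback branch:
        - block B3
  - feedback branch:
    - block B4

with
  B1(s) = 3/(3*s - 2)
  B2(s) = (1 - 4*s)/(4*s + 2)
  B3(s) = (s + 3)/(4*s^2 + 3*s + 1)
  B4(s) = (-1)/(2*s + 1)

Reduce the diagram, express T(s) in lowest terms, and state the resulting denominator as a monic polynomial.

[1] add B1, B2 (parallel) = (-12*s^2 + 23*s + 4)/(12*s^2 - 2*s - 4)
[2] reduce the feedback loop with forward (B1+B2) and return B3 = (-48*s^4 + 56*s^3 + 73*s^2 + 35*s + 4)/(48*s^4 + 16*s^3 - 23*s^2 + 59*s + 8)
[3] feedback reduction of [(B1+B2)/(1+(B1+B2)*B3)], B4 = (-96*s^5 + 64*s^4 + 202*s^3 + 143*s^2 + 43*s + 4)/(96*s^5 + 128*s^4 - 86*s^3 + 22*s^2 + 40*s + 4)
T(s) is the step-3 result (common factors already cancelled). Leading coefficient of the denominator: 96. Divide through by 96 for the monic polynomial.

Final answer: s^5 + 4*s^4/3 - 43*s^3/48 + 11*s^2/48 + 5*s/12 + 1/24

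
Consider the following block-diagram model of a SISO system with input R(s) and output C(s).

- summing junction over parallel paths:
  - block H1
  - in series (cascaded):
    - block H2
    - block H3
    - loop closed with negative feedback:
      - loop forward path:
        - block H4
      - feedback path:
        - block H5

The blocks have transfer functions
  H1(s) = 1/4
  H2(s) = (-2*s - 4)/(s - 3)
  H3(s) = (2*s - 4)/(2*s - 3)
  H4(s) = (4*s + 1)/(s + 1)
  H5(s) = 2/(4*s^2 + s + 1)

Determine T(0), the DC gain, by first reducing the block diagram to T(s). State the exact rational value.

Step 1. close the feedback loop around H4, H5 = (16*s^3 + 8*s^2 + 5*s + 1)/(4*s^3 + 5*s^2 + 10*s + 3)
Step 2. cascade H2, H3, [H4/(1+H4*H5)] = (-64*s^5 - 32*s^4 + 236*s^3 + 124*s^2 + 80*s + 16)/(8*s^5 - 26*s^4 + 11*s^3 - 39*s^2 + 63*s + 27)
Step 3. parallel reduction of H1, (H2*H3*[H4/(1+H4*H5)]) = (-248*s^5 - 154*s^4 + 955*s^3 + 457*s^2 + 383*s + 91)/(32*s^5 - 104*s^4 + 44*s^3 - 156*s^2 + 252*s + 108)
DC gain: substitute s = 0 into T(s) from step 3: T(0) = 91/108.

Answer: 91/108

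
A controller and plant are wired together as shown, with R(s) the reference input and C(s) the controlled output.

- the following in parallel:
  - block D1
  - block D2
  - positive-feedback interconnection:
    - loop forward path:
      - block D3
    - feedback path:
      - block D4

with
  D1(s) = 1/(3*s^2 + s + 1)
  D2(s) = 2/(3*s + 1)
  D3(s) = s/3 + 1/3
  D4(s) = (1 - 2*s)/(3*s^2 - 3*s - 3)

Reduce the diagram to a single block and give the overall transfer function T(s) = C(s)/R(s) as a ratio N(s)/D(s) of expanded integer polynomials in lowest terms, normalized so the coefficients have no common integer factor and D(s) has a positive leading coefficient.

Step 1 - reduce the feedback loop with forward D3 and return D4: (3*s^3 - 6*s - 3)/(11*s^2 - 8*s - 10)
Step 2 - add D1, D2, [D3/(1-D3*D4)] (parallel), giving the overall T(s)

Hence the answer: (27*s^6 + 18*s^5 + 24*s^4 - 53*s^3 - 109*s^2 - 92*s - 33)/(99*s^5 - 6*s^4 - 94*s^3 - 81*s^2 - 48*s - 10)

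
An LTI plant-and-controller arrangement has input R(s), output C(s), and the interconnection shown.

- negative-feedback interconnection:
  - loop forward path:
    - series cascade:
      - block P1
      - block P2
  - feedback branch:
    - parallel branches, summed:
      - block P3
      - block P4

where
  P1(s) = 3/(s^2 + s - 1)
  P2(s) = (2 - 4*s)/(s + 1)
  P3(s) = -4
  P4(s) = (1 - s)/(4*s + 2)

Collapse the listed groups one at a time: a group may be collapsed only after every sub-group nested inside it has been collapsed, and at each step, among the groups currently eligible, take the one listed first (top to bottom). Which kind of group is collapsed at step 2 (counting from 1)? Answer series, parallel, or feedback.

Step 1. combine P1, P2 in series
Step 2. reduce the parallel group P3, P4
Step 3. apply the feedback formula to (P1*P2), (P3+P4)
The group at step 2 is a parallel group.

Hence the answer: parallel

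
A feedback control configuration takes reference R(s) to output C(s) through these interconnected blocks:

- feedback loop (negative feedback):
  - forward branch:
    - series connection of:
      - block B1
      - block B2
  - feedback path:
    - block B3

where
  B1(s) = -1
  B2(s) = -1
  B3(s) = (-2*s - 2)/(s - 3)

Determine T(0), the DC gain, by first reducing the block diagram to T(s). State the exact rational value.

1. reduce the series chain B1, B2 gives 1
2. close the feedback loop around (B1*B2), B3 gives (3 - s)/(s + 5)
DC gain: substitute s = 0 into T(s) from step 2: T(0) = 3/5.

Answer: 3/5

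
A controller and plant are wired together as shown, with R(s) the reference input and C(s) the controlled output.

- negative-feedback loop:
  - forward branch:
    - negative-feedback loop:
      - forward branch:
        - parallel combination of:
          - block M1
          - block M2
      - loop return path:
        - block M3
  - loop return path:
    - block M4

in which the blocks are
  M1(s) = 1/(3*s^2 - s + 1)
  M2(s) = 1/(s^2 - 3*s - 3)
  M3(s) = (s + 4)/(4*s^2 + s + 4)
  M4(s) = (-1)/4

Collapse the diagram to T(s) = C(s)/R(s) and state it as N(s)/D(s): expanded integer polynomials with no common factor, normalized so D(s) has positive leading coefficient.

Answer: (32*s^4 - 24*s^3 + 8*s^2 - 36*s - 16)/(24*s^6 - 74*s^5 - 44*s^4 - 76*s^3 - 42*s^2 - 33*s - 36)

Working:
1. parallel reduction of M1, M2: (4*s^2 - 4*s - 2)/(3*s^4 - 10*s^3 - 5*s^2 - 3)
2. reduce the feedback loop with forward (M1+M2) and return M3: (16*s^4 - 12*s^3 + 4*s^2 - 18*s - 8)/(12*s^6 - 37*s^5 - 18*s^4 - 41*s^3 - 20*s^2 - 21*s - 20)
3. apply the feedback formula to [(M1+M2)/(1+(M1+M2)*M3)], M4; the result is T(s) itself (integer coefficients, no common factor, positive leading denominator coefficient)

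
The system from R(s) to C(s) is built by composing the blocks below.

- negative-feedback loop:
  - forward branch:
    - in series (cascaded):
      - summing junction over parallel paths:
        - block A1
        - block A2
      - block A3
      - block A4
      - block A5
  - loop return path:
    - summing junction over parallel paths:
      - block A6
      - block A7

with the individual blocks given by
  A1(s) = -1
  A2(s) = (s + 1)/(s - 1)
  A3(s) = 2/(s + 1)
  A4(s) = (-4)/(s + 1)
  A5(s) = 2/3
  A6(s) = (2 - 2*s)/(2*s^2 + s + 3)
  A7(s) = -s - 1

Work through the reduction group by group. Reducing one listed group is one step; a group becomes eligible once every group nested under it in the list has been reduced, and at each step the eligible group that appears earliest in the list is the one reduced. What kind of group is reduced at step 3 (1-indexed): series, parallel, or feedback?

Answer: parallel

Working:
(1) sum the parallel branches A1, A2
(2) series reduction of (A1+A2), A3, A4, A5
(3) combine A6, A7 in parallel
(4) feedback reduction of ((A1+A2)*A3*A4*A5), (A6+A7)
The group at step 3 is a parallel group.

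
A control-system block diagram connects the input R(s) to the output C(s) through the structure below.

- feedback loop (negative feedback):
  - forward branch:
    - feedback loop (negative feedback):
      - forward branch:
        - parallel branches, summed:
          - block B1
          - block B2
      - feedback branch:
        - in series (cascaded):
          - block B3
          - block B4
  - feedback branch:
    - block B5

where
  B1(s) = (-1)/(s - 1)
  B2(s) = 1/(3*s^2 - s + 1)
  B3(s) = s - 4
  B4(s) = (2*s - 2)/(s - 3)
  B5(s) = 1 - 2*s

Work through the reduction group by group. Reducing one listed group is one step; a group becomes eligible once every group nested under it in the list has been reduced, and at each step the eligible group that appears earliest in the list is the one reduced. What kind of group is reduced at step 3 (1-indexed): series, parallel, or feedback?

Reducing step by step:

[1] combine B1, B2 in parallel
[2] combine B3, B4 in series
[3] close the feedback loop around (B1+B2), (B3*B4)
[4] close the feedback loop around [(B1+B2)/(1+(B1+B2)*(B3*B4))], B5
Step 3 collapses a feedback group.

Answer: feedback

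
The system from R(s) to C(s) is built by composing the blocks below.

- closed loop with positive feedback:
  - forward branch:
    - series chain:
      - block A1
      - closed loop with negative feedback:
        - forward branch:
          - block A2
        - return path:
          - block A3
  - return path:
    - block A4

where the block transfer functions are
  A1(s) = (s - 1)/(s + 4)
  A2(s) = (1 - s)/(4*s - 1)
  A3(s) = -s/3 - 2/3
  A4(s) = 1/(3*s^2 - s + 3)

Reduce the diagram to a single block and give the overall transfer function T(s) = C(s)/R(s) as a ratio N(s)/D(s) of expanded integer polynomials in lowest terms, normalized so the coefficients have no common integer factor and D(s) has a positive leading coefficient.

(1) collapse the loop (A2 forward, A3 return), giving (3 - 3*s)/(s^2 + 13*s - 5)
(2) multiply A1, [A2/(1+A2*A3)] (series), giving (-3*s^2 + 6*s - 3)/(s^3 + 17*s^2 + 47*s - 20)
(3) apply the feedback formula to (A1*[A2/(1+A2*A3)]), A4: this yields T(s), and no further normalization is needed

Hence the answer: (-9*s^4 + 21*s^3 - 24*s^2 + 21*s - 9)/(3*s^5 + 50*s^4 + 127*s^3 - 53*s^2 + 155*s - 57)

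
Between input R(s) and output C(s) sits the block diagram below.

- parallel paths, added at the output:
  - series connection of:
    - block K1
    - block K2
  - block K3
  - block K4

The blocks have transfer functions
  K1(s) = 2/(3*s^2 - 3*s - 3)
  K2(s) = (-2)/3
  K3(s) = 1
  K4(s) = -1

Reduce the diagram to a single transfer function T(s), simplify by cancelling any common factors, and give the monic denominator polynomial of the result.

Reducing step by step:

1. cascade K1, K2 gives (-4)/(9*s^2 - 9*s - 9)
2. combine (K1*K2), K3, K4 in parallel gives (-4)/(9*s^2 - 9*s - 9)
Step 2 gives the fully reduced T(s), with no common factor left to cancel. The denominator's leading coefficient is 9, so divide each of its coefficients by 9 to get the monic form.

Answer: s^2 - s - 1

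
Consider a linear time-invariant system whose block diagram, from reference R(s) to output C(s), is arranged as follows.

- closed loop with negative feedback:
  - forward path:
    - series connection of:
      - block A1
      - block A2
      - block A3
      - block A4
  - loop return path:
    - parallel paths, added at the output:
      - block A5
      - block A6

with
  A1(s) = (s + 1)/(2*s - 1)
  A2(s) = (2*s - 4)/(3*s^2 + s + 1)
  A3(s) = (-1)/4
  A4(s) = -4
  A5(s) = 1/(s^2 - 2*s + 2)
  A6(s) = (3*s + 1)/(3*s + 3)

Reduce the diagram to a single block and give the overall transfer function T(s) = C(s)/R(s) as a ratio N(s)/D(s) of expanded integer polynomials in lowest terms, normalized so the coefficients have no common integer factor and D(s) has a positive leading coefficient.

Reducing step by step:

(1) series reduction of A1, A2, A3, A4, giving (2*s^2 - 2*s - 4)/(6*s^3 - s^2 + s - 1)
(2) reduce the parallel group A5, A6, giving (3*s^3 - 5*s^2 + 7*s + 5)/(3*s^3 - 3*s^2 + 6)
(3) close the feedback loop around (A1*A2*A3*A4), (A5+A6) - this is the overall T(s), already in the required normalized form

Answer: (6*s^4 - 18*s^3 + 12*s^2 + 12*s - 24)/(18*s^5 - 33*s^4 + 23*s^3 + 19*s^2 - 6*s - 26)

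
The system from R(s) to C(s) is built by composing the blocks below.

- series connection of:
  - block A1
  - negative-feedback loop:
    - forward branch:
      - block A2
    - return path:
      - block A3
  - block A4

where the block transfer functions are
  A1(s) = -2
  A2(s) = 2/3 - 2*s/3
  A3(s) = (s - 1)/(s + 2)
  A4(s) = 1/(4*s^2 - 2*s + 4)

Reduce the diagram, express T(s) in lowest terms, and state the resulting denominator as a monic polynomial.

Step 1 - close the feedback loop around A2, A3; result (2*s^2 + 2*s - 4)/(2*s^2 - 7*s - 4)
Step 2 - multiply A1, [A2/(1+A2*A3)], A4 (series); result (-2*s^2 - 2*s + 4)/(4*s^4 - 16*s^3 + 3*s^2 - 10*s - 8)
Step 2 gives the fully reduced T(s), with no common factor left to cancel. The denominator's leading coefficient is 4, so divide each of its coefficients by 4 to get the monic form.

Answer: s^4 - 4*s^3 + 3*s^2/4 - 5*s/2 - 2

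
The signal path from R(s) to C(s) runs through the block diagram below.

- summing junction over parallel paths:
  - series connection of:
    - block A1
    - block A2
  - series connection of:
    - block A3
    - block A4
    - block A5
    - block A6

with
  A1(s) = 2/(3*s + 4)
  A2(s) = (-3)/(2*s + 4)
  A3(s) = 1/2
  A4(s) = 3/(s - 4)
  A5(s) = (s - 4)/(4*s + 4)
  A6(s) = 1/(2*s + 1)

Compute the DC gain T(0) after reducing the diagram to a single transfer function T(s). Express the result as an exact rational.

Reducing step by step:

Step 1: cascade A1, A2 = (-3)/(3*s^2 + 10*s + 8)
Step 2: series reduction of A3, A4, A5, A6 = 3/(16*s^2 + 24*s + 8)
Step 3: reduce the parallel group (A1*A2), (A3*A4*A5*A6) = (-39*s^2 - 42*s)/(48*s^4 + 232*s^3 + 392*s^2 + 272*s + 64)
Step 3 gives the overall T(s). Then T(0) = 0/64 = 0.

Answer: 0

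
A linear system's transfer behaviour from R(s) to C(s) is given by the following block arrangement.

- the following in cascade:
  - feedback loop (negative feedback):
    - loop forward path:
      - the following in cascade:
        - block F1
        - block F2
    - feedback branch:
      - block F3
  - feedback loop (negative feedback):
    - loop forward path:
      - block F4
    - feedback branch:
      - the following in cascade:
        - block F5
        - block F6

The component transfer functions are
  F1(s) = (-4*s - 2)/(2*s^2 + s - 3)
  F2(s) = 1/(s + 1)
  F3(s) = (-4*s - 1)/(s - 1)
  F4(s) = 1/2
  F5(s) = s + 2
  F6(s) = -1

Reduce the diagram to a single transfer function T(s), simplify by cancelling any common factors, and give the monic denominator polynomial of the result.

Answer: s^5 + s^4/2 + 11*s^3/2 + 11*s^2/2 + 5*s/2

Working:
Step 1. series reduction of F1, F2 -> (-4*s - 2)/(2*s^3 + 3*s^2 - 2*s - 3)
Step 2. feedback reduction of (F1*F2), F3 -> (-4*s^2 + 2*s + 2)/(2*s^4 + s^3 + 11*s^2 + 11*s + 5)
Step 3. cascade F5, F6 -> -s - 2
Step 4. reduce the feedback loop with forward F4 and return (F5*F6) -> (-1)/s
Step 5. cascade [(F1*F2)/(1+(F1*F2)*F3)], [F4/(1+F4*(F5*F6))] -> (4*s^2 - 2*s - 2)/(2*s^5 + s^4 + 11*s^3 + 11*s^2 + 5*s)
Step 5 gives the fully reduced T(s), with no common factor left to cancel. The denominator's leading coefficient is 2, so divide each of its coefficients by 2 to get the monic form.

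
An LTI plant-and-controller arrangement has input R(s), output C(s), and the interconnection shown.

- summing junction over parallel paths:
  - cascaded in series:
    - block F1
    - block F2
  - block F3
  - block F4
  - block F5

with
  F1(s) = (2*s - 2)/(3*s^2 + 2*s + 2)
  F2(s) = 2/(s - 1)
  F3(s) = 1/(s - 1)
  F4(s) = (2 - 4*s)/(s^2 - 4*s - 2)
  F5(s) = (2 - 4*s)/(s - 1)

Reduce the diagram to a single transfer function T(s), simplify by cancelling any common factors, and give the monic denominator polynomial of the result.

First reduce the diagram to T(s).

Step 1 - cascade F1, F2 gives 4/(3*s^2 + 2*s + 2)
Step 2 - reduce the parallel group (F1*F2), F3, F4, F5 gives (-12*s^5 + 37*s^4 + 32*s^3 - 10*s^2 - 4*s - 8)/(3*s^5 - 13*s^4 - 2*s^3 + 8*s + 4)
The result of step 2 is T(s) in lowest terms. Its denominator has leading coefficient 3; dividing the denominator through by 3 makes it monic.

Answer: s^5 - 13*s^4/3 - 2*s^3/3 + 8*s/3 + 4/3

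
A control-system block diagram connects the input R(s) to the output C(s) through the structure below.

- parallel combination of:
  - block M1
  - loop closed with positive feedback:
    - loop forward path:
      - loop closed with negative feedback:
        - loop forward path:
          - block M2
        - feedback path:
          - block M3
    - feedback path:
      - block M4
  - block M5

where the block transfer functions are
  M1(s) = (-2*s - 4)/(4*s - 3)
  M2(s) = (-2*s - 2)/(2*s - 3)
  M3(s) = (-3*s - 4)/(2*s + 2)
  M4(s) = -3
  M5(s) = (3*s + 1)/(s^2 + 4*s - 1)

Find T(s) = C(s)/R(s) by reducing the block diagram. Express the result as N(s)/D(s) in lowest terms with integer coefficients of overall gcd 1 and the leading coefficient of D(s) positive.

The answer is (6*s^4 + 24*s^3 - 25*s^2 - 120*s + 11)/(4*s^4 + 33*s^3 + 49*s^2 - 77*s + 15).

Reasoning:
(1) feedback reduction of M2, M3, giving (-2*s - 2)/(5*s + 1)
(2) collapse the loop ([M2/(1+M2*M3)] forward, M4 return), giving (2*s + 2)/(s + 5)
(3) combine M1, [[M2/(1+M2*M3)]/(1-[M2/(1+M2*M3)]*M4)], M5 in parallel - this is the overall T(s), already in the required normalized form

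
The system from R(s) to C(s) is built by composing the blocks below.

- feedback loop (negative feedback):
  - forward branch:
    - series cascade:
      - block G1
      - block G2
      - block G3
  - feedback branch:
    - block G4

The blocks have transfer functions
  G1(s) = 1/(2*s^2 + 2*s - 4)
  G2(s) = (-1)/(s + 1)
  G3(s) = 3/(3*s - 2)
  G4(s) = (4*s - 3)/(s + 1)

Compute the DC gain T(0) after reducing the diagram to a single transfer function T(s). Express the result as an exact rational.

1. series reduction of G1, G2, G3: (-3)/(6*s^4 + 8*s^3 - 14*s^2 - 8*s + 8)
2. close the feedback loop around (G1*G2*G3), G4: (-3*s - 3)/(6*s^5 + 14*s^4 - 6*s^3 - 22*s^2 - 12*s + 17)
Step 2 gives the overall T(s). Then T(0) = -3/17.

Final answer: -3/17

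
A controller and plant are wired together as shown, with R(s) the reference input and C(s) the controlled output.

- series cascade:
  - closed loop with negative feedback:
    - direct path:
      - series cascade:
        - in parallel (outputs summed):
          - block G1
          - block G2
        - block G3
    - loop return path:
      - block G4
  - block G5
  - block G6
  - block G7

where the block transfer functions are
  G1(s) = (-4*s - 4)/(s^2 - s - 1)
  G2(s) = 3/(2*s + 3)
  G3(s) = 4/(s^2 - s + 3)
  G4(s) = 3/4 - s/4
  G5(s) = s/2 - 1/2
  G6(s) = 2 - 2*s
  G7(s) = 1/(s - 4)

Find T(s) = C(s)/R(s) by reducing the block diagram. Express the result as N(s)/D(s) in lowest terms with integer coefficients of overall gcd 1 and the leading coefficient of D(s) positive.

The answer is (20*s^4 + 52*s^3 - 104*s^2 - 28*s + 60)/(2*s^6 - 9*s^5 + 9*s^4 - 7*s^3 - 118*s^2 + 210*s + 216).

Reasoning:
Step 1 - combine G1, G2 in parallel -> (-5*s^2 - 23*s - 15)/(2*s^3 + s^2 - 5*s - 3)
Step 2 - reduce the series chain (G1+G2), G3 -> (-20*s^2 - 92*s - 60)/(2*s^5 - s^4 + 5*s^2 - 12*s - 9)
Step 3 - apply the feedback formula to ((G1+G2)*G3), G4 -> (-20*s^2 - 92*s - 60)/(2*s^5 - s^4 + 5*s^3 + 13*s^2 - 66*s - 54)
Step 4 - cascade [((G1+G2)*G3)/(1+((G1+G2)*G3)*G4)], G5, G6, G7, which is the overall transfer function T(s) = C(s)/R(s) in lowest terms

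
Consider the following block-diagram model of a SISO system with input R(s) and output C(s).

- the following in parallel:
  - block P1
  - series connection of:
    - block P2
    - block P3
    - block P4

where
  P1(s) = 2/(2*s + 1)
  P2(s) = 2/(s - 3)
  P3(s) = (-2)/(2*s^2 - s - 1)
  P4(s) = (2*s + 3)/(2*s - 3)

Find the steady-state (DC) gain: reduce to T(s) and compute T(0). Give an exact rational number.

Step 1. series reduction of P2, P3, P4 = (-8*s - 12)/(4*s^4 - 20*s^3 + 25*s^2 - 9)
Step 2. sum the parallel branches P1, (P2*P3*P4) = (4*s^3 - 22*s^2 + 28*s - 30)/(4*s^4 - 20*s^3 + 25*s^2 - 9)
The step-2 result is T(s). Setting s = 0: T(0) = -30/(-9) = 10/3.

Therefore the answer is 10/3.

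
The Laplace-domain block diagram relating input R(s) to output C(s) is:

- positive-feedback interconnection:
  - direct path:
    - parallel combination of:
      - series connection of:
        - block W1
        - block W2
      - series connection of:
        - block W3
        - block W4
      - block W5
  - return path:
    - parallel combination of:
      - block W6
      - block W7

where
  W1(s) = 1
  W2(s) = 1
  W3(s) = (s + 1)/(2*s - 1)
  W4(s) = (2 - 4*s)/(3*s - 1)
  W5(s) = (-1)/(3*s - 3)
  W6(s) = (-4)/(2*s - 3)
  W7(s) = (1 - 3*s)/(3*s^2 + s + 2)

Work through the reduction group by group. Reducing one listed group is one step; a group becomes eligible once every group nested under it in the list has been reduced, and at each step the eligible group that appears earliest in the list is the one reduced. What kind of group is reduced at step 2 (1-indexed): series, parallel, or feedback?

Answer: series

Working:
(1) multiply W1, W2 (series)
(2) reduce the series chain W3, W4
(3) combine (W1*W2), (W3*W4), W5 in parallel
(4) sum the parallel branches W6, W7
(5) feedback reduction of ((W1*W2)+(W3*W4)+W5), (W6+W7)
The group at step 2 is a series group.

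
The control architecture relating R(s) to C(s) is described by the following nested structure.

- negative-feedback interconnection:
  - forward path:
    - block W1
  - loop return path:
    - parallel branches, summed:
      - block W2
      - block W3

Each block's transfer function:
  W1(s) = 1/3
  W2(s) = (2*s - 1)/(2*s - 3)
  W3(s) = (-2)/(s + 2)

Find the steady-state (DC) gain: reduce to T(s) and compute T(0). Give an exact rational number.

Answer: 3/7

Working:
Step 1 - sum the parallel branches W2, W3 -> (2*s^2 - s + 4)/(2*s^2 + s - 6)
Step 2 - collapse the loop (W1 forward, (W2+W3) return) -> (2*s^2 + s - 6)/(8*s^2 + 2*s - 14)
Evaluating the step-2 result (the overall T(s)) at s = 0 gives T(0) = -6/(-14) = 3/7.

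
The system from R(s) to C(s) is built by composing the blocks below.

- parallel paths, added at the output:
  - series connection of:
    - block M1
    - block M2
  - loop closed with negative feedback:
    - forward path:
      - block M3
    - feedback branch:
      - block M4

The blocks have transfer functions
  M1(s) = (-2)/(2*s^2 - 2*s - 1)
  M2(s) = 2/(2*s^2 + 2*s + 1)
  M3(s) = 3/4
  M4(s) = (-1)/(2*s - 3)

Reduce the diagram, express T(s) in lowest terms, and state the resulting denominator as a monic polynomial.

First reduce the diagram to T(s).

1. series reduction of M1, M2 = (-4)/(4*s^4 - 4*s^2 - 4*s - 1)
2. apply the feedback formula to M3, M4 = (6*s - 9)/(8*s - 15)
3. add (M1*M2), [M3/(1+M3*M4)] (parallel) = (24*s^5 - 36*s^4 - 24*s^3 + 12*s^2 - 2*s + 69)/(32*s^5 - 60*s^4 - 32*s^3 + 28*s^2 + 52*s + 15)
Step 3 gives the fully reduced T(s), with no common factor left to cancel. The denominator's leading coefficient is 32, so divide each of its coefficients by 32 to get the monic form.

Answer: s^5 - 15*s^4/8 - s^3 + 7*s^2/8 + 13*s/8 + 15/32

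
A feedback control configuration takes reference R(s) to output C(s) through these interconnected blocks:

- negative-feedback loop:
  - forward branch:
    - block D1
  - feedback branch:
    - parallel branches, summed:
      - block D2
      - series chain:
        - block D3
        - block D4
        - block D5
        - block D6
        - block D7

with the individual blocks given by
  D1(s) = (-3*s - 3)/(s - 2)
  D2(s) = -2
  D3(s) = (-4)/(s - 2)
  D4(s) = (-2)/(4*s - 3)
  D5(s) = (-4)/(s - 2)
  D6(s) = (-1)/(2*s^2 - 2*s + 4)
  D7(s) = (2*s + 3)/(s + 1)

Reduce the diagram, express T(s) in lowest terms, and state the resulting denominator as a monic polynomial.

1. cascade D3, D4, D5, D6, D7, giving (32*s + 48)/(4*s^6 - 19*s^5 + 32*s^4 - 23*s^3 - 10*s^2 + 44*s - 24)
2. reduce the parallel group D2, (D3*D4*D5*D6*D7), giving (-8*s^6 + 38*s^5 - 64*s^4 + 46*s^3 + 20*s^2 - 56*s + 96)/(4*s^6 - 19*s^5 + 32*s^4 - 23*s^3 - 10*s^2 + 44*s - 24)
3. feedback reduction of D1, (D2+(D3*D4*D5*D6*D7)), giving (-12*s^6 + 57*s^5 - 96*s^4 + 69*s^3 + 30*s^2 - 132*s + 72)/(28*s^6 - 145*s^5 + 293*s^4 - 326*s^3 + 164*s^2 + 8*s - 240)
Step 3 gives the fully reduced T(s), with no common factor left to cancel. The denominator's leading coefficient is 28, so divide each of its coefficients by 28 to get the monic form.

Answer: s^6 - 145*s^5/28 + 293*s^4/28 - 163*s^3/14 + 41*s^2/7 + 2*s/7 - 60/7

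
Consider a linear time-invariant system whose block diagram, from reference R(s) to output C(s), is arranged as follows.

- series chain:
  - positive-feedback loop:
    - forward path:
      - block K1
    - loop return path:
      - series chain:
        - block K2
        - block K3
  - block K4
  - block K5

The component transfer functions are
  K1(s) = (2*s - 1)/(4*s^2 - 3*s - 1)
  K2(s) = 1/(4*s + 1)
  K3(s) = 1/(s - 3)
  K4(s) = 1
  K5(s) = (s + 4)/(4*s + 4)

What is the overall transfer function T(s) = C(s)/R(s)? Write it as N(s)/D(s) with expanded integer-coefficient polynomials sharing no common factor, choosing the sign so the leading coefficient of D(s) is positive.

Step 1. multiply K2, K3 (series), giving 1/(4*s^2 - 11*s - 3)
Step 2. collapse the loop (K1 forward, (K2*K3) return), giving (8*s^3 - 26*s^2 + 5*s + 3)/(16*s^4 - 56*s^3 + 17*s^2 + 18*s + 4)
Step 3. series reduction of [K1/(1-K1*(K2*K3))], K4, K5: this yields T(s), and no further normalization is needed

Therefore the answer is (8*s^4 + 6*s^3 - 99*s^2 + 23*s + 12)/(64*s^5 - 160*s^4 - 156*s^3 + 140*s^2 + 88*s + 16).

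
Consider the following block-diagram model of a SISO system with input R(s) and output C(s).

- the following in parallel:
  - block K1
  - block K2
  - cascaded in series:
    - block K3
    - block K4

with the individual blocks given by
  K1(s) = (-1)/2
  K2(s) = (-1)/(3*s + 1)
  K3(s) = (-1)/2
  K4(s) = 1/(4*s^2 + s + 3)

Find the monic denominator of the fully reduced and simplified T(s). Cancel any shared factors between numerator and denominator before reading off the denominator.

Reducing step by step:

Step 1. reduce the series chain K3, K4 gives (-1)/(8*s^2 + 2*s + 6)
Step 2. add K1, K2, (K3*K4) (parallel) gives (-12*s^3 - 15*s^2 - 15*s - 10)/(24*s^3 + 14*s^2 + 20*s + 6)
T(s) is the step-2 result (common factors already cancelled). Leading coefficient of the denominator: 24. Divide through by 24 for the monic polynomial.

Answer: s^3 + 7*s^2/12 + 5*s/6 + 1/4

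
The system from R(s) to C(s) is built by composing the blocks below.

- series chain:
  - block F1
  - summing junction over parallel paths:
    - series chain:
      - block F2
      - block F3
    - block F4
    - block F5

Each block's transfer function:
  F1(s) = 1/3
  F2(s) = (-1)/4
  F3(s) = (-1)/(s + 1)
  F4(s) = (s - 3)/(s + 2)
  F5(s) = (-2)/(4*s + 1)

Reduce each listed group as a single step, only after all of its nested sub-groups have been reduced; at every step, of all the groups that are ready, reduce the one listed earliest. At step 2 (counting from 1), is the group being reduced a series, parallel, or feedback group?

Step 1 - cascade F2, F3
Step 2 - add (F2*F3), F4, F5 (parallel)
Step 3 - multiply F1, ((F2*F3)+F4+F5) (series)
Step 2: parallel.

Final answer: parallel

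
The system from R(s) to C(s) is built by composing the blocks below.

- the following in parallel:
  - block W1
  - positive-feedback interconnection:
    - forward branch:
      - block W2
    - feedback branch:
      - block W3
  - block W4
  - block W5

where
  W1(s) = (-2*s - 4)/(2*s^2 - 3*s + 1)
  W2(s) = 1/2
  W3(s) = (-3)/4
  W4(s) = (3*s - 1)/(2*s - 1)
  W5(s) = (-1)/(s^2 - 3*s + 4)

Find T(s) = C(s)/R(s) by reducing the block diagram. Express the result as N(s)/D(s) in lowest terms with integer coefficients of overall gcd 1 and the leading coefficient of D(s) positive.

1. feedback reduction of W2, W3: 4/11
2. sum the parallel branches W1, [W2/(1-W2*W3)], W4, W5; the result is T(s) itself (integer coefficients, no common factor, positive leading denominator coefficient)

Final answer: (41*s^4 - 201*s^3 + 347*s^2 - 192*s - 127)/(22*s^4 - 99*s^3 + 198*s^2 - 165*s + 44)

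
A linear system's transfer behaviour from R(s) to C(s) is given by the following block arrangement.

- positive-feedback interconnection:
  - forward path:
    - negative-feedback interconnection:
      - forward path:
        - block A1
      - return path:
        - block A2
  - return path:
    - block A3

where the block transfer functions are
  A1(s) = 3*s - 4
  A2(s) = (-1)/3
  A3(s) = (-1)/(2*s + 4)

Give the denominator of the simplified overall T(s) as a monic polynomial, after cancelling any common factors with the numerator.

The answer is s^2 - 11*s/6 - 8/3.

Reasoning:
[1] close the feedback loop around A1, A2 gives (12 - 9*s)/(3*s - 7)
[2] feedback reduction of [A1/(1+A1*A2)], A3 gives (-18*s^2 - 12*s + 48)/(6*s^2 - 11*s - 16)
No further cancellation is possible in the step-2 result, so that is T(s). Its denominator becomes monic after dividing by the leading coefficient 6.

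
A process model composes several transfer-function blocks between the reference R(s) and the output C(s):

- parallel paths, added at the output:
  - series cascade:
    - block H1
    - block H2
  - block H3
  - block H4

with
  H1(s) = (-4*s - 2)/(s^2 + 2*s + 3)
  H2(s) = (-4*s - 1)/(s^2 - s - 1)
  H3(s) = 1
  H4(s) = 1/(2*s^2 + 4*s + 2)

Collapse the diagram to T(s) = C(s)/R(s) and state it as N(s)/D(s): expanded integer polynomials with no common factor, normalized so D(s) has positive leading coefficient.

[1] series reduction of H1, H2; result (16*s^2 + 12*s + 2)/(s^4 + s^3 - 5*s - 3)
[2] reduce the parallel group (H1*H2), H3, H4 - this is the overall T(s), already in the required normalized form

Answer: (2*s^6 + 6*s^5 + 39*s^4 + 81*s^3 + 58*s^2 + 5*s - 5)/(2*s^6 + 6*s^5 + 6*s^4 - 8*s^3 - 26*s^2 - 22*s - 6)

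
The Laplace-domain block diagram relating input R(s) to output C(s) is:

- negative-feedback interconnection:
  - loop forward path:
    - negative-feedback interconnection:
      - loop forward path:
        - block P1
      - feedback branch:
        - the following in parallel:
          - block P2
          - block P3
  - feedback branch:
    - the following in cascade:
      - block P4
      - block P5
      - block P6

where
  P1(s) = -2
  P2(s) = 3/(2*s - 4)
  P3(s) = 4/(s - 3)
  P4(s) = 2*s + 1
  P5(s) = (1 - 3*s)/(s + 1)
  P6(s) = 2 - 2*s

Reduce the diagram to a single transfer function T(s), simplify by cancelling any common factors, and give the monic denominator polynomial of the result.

Step 1: sum the parallel branches P2, P3: (11*s - 25)/(2*s^2 - 10*s + 12)
Step 2: feedback reduction of P1, (P2+P3): (-2*s^2 + 10*s - 12)/(s^2 - 16*s + 31)
Step 3: cascade P4, P5, P6: (12*s^3 - 10*s^2 - 4*s + 2)/(s + 1)
Step 4: apply the feedback formula to [P1/(1+P1*(P2+P3))], (P4*P5*P6): (2*s^3 - 8*s^2 + 2*s + 12)/(24*s^5 - 140*s^4 + 235*s^3 - 61*s^2 - 83*s - 7)
That last expression is T(s), already simplified. Scaling its denominator by 1/24 (the reciprocal of the leading coefficient) yields the monic denominator.

Hence the answer: s^5 - 35*s^4/6 + 235*s^3/24 - 61*s^2/24 - 83*s/24 - 7/24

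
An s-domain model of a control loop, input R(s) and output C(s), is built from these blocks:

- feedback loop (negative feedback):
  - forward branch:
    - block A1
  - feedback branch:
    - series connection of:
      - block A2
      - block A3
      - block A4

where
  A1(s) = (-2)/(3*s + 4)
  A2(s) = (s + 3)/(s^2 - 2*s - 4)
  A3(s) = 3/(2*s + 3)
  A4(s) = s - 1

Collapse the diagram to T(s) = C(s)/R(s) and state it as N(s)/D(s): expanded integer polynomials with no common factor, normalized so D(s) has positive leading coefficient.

Step 1 - multiply A2, A3, A4 (series) -> (3*s^2 + 6*s - 9)/(2*s^3 - s^2 - 14*s - 12)
Step 2 - feedback reduction of A1, (A2*A3*A4) - this is the overall T(s), already in the required normalized form

Therefore the answer is (-4*s^3 + 2*s^2 + 28*s + 24)/(6*s^4 + 5*s^3 - 52*s^2 - 104*s - 30).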